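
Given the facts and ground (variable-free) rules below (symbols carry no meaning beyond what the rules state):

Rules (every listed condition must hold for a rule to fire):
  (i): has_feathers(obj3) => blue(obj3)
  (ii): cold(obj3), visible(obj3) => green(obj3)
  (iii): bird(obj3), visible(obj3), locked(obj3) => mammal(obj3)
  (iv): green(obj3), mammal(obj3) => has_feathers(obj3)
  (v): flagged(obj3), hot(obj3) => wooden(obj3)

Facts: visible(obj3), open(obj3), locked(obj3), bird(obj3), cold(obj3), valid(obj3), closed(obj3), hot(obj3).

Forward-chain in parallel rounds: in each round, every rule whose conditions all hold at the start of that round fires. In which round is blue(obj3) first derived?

Round 1 fires (ii), (iii), giving green(obj3), mammal(obj3).
Round 2 fires (iv), giving has_feathers(obj3).
Round 3 fires (i), giving blue(obj3).
blue(obj3) first appears in round 3.

3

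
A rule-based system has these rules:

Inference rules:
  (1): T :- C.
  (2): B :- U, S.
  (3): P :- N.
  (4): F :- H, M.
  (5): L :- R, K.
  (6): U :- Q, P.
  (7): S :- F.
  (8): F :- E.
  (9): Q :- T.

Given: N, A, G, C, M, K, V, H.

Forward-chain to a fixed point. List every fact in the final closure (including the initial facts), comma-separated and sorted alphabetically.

A, B, C, F, G, H, K, M, N, P, Q, S, T, U, V

Round 1 — (1), (3), (4), derive T, P, F.
Round 2 — (7), (9), derive S, Q.
Round 3 — (6), derive U.
Round 4 — (2), derive B.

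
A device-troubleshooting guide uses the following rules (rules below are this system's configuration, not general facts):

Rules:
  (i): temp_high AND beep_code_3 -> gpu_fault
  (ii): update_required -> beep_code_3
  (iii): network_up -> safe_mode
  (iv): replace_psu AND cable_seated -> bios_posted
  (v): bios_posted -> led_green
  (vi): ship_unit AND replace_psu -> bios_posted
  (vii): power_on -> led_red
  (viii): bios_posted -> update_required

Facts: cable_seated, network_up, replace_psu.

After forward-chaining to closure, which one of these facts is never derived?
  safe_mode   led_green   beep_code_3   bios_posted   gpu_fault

gpu_fault

Round 1 fires (iii), (iv), giving safe_mode, bios_posted.
Round 2 fires (v), (viii), giving led_green, update_required.
Round 3 fires (ii), giving beep_code_3.
Derived: led_green (round 2), safe_mode (round 1), bios_posted (round 1), beep_code_3 (round 3). gpu_fault never appears in any round.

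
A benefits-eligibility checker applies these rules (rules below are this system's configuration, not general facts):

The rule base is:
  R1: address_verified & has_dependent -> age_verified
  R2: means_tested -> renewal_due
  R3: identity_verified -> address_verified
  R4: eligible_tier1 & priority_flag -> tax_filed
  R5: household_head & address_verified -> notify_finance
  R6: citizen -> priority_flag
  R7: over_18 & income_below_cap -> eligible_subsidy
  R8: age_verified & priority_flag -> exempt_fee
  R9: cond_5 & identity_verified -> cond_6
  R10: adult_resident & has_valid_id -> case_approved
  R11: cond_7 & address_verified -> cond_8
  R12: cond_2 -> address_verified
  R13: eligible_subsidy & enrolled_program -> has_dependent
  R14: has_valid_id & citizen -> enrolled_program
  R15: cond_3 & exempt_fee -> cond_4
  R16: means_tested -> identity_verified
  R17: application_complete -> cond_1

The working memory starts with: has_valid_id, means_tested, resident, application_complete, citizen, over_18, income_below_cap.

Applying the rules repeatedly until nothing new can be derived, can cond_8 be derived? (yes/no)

no

[1] R2 [means_tested -> renewal_due]; R6 [citizen -> priority_flag]; R7 [over_18 & income_below_cap -> eligible_subsidy]; R14 [has_valid_id & citizen -> enrolled_program]; R16 [means_tested -> identity_verified]; R17 [application_complete -> cond_1]. ⇒ new: renewal_due, priority_flag, eligible_subsidy, enrolled_program, identity_verified, cond_1.
[2] R3 [identity_verified -> address_verified]; R13 [eligible_subsidy & enrolled_program -> has_dependent]. ⇒ new: address_verified, has_dependent.
[3] R1 [address_verified & has_dependent -> age_verified]. ⇒ new: age_verified.
[4] R8 [age_verified & priority_flag -> exempt_fee]. ⇒ new: exempt_fee.
Fixed point reached. cond_8 is concluded only by R11; R11 needs cond_7 (never derived).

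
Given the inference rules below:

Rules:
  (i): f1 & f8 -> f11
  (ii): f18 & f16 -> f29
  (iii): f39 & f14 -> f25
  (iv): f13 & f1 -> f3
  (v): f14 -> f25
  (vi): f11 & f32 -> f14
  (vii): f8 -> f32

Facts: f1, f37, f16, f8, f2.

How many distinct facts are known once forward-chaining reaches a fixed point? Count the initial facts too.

9

[1] (i) [f1 & f8 -> f11]; (vii) [f8 -> f32]. ⇒ new: f11, f32.
[2] (vi) [f11 & f32 -> f14]. ⇒ new: f14.
[3] (v) [f14 -> f25]. ⇒ new: f25.
Closure: {f1, f11, f14, f16, f2, f25, f32, f37, f8} — 9 facts.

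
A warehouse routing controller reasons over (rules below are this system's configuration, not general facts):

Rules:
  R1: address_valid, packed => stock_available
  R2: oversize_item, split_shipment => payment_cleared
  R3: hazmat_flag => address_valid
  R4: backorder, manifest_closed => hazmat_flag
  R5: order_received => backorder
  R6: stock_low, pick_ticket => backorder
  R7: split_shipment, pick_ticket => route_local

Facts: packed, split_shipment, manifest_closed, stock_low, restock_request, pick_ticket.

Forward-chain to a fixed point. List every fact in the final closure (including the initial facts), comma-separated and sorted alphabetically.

address_valid, backorder, hazmat_flag, manifest_closed, packed, pick_ticket, restock_request, route_local, split_shipment, stock_available, stock_low

Round 1: R6 [stock_low, pick_ticket => backorder]; R7 [split_shipment, pick_ticket => route_local]. Adds backorder, route_local.
Round 2: R4 [backorder, manifest_closed => hazmat_flag]. Adds hazmat_flag.
Round 3: R3 [hazmat_flag => address_valid]. Adds address_valid.
Round 4: R1 [address_valid, packed => stock_available]. Adds stock_available.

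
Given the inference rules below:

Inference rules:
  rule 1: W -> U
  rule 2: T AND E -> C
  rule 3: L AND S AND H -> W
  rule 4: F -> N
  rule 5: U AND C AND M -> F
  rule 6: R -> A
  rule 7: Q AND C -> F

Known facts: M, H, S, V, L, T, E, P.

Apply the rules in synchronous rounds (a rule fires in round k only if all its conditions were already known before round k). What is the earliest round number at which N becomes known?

4

[1] rule 2 [T AND E -> C]; rule 3 [L AND S AND H -> W]. ⇒ new: C, W.
[2] rule 1 [W -> U]. ⇒ new: U.
[3] rule 5 [U AND C AND M -> F]. ⇒ new: F.
[4] rule 4 [F -> N]. ⇒ new: N.
N first appears in round 4.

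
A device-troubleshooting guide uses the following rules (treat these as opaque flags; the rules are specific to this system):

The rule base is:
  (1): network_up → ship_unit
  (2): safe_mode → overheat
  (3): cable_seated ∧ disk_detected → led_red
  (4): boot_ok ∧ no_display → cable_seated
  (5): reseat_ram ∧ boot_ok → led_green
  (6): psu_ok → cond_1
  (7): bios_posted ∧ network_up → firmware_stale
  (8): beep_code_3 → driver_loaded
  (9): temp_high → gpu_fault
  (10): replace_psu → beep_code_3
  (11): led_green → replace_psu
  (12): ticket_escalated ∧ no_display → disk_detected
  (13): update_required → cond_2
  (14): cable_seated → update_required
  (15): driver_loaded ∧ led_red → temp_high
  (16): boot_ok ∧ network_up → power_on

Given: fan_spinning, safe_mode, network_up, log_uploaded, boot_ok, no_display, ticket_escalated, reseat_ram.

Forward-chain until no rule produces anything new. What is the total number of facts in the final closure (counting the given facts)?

Round 1: (1) [network_up → ship_unit]; (2) [safe_mode → overheat]; (4) [boot_ok ∧ no_display → cable_seated]; (5) [reseat_ram ∧ boot_ok → led_green]; (12) [ticket_escalated ∧ no_display → disk_detected]; (16) [boot_ok ∧ network_up → power_on]. Adds ship_unit, overheat, cable_seated, led_green, disk_detected, power_on.
Round 2: (3) [cable_seated ∧ disk_detected → led_red]; (11) [led_green → replace_psu]; (14) [cable_seated → update_required]. Adds led_red, replace_psu, update_required.
Round 3: (10) [replace_psu → beep_code_3]; (13) [update_required → cond_2]. Adds beep_code_3, cond_2.
Round 4: (8) [beep_code_3 → driver_loaded]. Adds driver_loaded.
Round 5: (15) [driver_loaded ∧ led_red → temp_high]. Adds temp_high.
Round 6: (9) [temp_high → gpu_fault]. Adds gpu_fault.
Closure: {beep_code_3, boot_ok, cable_seated, cond_2, disk_detected, driver_loaded, fan_spinning, gpu_fault, led_green, led_red, log_uploaded, network_up, no_display, overheat, power_on, replace_psu, reseat_ram, safe_mode, ship_unit, temp_high, ticket_escalated, update_required} — 22 facts.

22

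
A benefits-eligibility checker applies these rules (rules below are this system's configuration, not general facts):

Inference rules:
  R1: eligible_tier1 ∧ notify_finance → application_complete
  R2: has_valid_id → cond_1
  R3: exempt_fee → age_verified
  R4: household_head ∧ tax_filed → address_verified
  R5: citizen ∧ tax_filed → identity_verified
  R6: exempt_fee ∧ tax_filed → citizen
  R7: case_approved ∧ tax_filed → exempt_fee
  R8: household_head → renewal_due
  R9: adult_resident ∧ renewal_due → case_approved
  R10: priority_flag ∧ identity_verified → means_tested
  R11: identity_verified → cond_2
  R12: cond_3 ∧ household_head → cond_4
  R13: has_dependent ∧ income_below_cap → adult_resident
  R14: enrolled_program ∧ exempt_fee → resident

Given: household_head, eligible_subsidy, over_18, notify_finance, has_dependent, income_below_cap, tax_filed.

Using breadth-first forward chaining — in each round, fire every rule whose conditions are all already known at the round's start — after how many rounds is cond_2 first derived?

[1] R4 [household_head ∧ tax_filed → address_verified]; R8 [household_head → renewal_due]; R13 [has_dependent ∧ income_below_cap → adult_resident]. ⇒ new: address_verified, renewal_due, adult_resident.
[2] R9 [adult_resident ∧ renewal_due → case_approved]. ⇒ new: case_approved.
[3] R7 [case_approved ∧ tax_filed → exempt_fee]. ⇒ new: exempt_fee.
[4] R3 [exempt_fee → age_verified]; R6 [exempt_fee ∧ tax_filed → citizen]. ⇒ new: age_verified, citizen.
[5] R5 [citizen ∧ tax_filed → identity_verified]. ⇒ new: identity_verified.
[6] R11 [identity_verified → cond_2]. ⇒ new: cond_2.
cond_2 first appears in round 6.

6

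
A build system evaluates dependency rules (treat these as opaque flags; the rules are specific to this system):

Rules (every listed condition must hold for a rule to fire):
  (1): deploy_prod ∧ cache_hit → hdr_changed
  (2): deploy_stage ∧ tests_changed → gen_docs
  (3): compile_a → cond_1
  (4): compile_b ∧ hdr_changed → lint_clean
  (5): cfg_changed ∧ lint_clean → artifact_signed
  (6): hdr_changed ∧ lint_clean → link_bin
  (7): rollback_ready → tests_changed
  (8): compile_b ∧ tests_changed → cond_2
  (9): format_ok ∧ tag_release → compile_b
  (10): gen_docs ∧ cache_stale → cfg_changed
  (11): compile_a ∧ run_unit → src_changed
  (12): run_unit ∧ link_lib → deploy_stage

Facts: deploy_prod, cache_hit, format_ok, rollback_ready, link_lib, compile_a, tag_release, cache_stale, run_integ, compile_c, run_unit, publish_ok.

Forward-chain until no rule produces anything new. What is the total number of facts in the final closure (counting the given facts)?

24

[1] (1) [deploy_prod ∧ cache_hit → hdr_changed]; (3) [compile_a → cond_1]; (7) [rollback_ready → tests_changed]; (9) [format_ok ∧ tag_release → compile_b]; (11) [compile_a ∧ run_unit → src_changed]; (12) [run_unit ∧ link_lib → deploy_stage]. ⇒ new: hdr_changed, cond_1, tests_changed, compile_b, src_changed, deploy_stage.
[2] (2) [deploy_stage ∧ tests_changed → gen_docs]; (4) [compile_b ∧ hdr_changed → lint_clean]; (8) [compile_b ∧ tests_changed → cond_2]. ⇒ new: gen_docs, lint_clean, cond_2.
[3] (6) [hdr_changed ∧ lint_clean → link_bin]; (10) [gen_docs ∧ cache_stale → cfg_changed]. ⇒ new: link_bin, cfg_changed.
[4] (5) [cfg_changed ∧ lint_clean → artifact_signed]. ⇒ new: artifact_signed.
Closure: {artifact_signed, cache_hit, cache_stale, cfg_changed, compile_a, compile_b, compile_c, cond_1, cond_2, deploy_prod, deploy_stage, format_ok, gen_docs, hdr_changed, link_bin, link_lib, lint_clean, publish_ok, rollback_ready, run_integ, run_unit, src_changed, tag_release, tests_changed} — 24 facts.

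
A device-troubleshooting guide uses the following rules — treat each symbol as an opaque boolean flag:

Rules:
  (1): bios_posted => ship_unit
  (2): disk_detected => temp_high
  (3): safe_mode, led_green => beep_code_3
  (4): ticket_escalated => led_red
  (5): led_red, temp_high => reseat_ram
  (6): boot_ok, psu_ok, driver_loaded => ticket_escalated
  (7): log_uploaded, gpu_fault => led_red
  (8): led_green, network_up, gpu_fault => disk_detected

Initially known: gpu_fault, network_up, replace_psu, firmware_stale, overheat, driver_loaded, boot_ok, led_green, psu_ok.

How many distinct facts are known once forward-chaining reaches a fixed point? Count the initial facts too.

Round 1: (6) [boot_ok, psu_ok, driver_loaded => ticket_escalated]; (8) [led_green, network_up, gpu_fault => disk_detected]. New: ticket_escalated, disk_detected.
Round 2: (2) [disk_detected => temp_high]; (4) [ticket_escalated => led_red]. New: temp_high, led_red.
Round 3: (5) [led_red, temp_high => reseat_ram]. New: reseat_ram.
Closure: {boot_ok, disk_detected, driver_loaded, firmware_stale, gpu_fault, led_green, led_red, network_up, overheat, psu_ok, replace_psu, reseat_ram, temp_high, ticket_escalated} — 14 facts.

14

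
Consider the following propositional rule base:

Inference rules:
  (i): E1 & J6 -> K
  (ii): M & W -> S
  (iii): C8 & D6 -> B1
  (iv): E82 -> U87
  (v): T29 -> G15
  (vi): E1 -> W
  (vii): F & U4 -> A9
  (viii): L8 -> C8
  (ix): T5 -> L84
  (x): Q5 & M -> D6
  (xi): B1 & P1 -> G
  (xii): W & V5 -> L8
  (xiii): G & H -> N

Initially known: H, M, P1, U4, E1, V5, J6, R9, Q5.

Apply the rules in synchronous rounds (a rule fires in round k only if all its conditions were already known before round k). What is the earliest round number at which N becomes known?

Round 1 fires (i), (vi), (x), giving K, W, D6.
Round 2 fires (ii), (xii), giving S, L8.
Round 3 fires (viii), giving C8.
Round 4 fires (iii), giving B1.
Round 5 fires (xi), giving G.
Round 6 fires (xiii), giving N.
N first appears in round 6.

6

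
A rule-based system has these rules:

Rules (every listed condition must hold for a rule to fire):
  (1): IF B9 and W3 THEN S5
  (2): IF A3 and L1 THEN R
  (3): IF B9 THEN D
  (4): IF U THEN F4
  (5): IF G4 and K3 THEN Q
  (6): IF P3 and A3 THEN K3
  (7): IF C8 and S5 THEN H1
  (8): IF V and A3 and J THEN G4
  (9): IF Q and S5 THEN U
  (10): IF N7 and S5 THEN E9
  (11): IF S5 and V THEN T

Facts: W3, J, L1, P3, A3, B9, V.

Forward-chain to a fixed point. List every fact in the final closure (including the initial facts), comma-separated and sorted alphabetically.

A3, B9, D, F4, G4, J, K3, L1, P3, Q, R, S5, T, U, V, W3

Round 1: (1) [IF B9 and W3 THEN S5]; (2) [IF A3 and L1 THEN R]; (3) [IF B9 THEN D]; (6) [IF P3 and A3 THEN K3]; (8) [IF V and A3 and J THEN G4]. Adds S5, R, D, K3, G4.
Round 2: (5) [IF G4 and K3 THEN Q]; (11) [IF S5 and V THEN T]. Adds Q, T.
Round 3: (9) [IF Q and S5 THEN U]. Adds U.
Round 4: (4) [IF U THEN F4]. Adds F4.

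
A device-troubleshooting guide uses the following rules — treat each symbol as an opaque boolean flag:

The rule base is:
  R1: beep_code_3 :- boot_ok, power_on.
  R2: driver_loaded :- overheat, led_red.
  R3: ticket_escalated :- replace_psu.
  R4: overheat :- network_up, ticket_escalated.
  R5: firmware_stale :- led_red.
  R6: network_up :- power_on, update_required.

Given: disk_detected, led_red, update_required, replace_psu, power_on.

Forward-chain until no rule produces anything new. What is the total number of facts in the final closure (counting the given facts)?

Round 1: R3 [ticket_escalated :- replace_psu.]; R5 [firmware_stale :- led_red.]; R6 [network_up :- power_on, update_required.]. Adds ticket_escalated, firmware_stale, network_up.
Round 2: R4 [overheat :- network_up, ticket_escalated.]. Adds overheat.
Round 3: R2 [driver_loaded :- overheat, led_red.]. Adds driver_loaded.
Closure: {disk_detected, driver_loaded, firmware_stale, led_red, network_up, overheat, power_on, replace_psu, ticket_escalated, update_required} — 10 facts.

10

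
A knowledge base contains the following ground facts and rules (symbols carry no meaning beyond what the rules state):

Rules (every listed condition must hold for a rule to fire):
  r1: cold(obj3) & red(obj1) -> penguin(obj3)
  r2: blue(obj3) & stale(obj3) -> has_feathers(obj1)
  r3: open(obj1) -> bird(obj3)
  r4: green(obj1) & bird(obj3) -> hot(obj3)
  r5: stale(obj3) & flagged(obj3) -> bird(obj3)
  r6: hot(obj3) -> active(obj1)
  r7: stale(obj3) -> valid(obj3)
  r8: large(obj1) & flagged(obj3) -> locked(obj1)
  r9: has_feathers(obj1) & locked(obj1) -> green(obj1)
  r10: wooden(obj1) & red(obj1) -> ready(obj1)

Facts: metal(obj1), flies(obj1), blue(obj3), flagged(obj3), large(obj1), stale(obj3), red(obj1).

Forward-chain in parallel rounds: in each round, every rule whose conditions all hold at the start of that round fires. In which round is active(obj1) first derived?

4

Round 1 fires r2, r5, r7, r8, giving has_feathers(obj1), bird(obj3), valid(obj3), locked(obj1).
Round 2 fires r9, giving green(obj1).
Round 3 fires r4, giving hot(obj3).
Round 4 fires r6, giving active(obj1).
active(obj1) first appears in round 4.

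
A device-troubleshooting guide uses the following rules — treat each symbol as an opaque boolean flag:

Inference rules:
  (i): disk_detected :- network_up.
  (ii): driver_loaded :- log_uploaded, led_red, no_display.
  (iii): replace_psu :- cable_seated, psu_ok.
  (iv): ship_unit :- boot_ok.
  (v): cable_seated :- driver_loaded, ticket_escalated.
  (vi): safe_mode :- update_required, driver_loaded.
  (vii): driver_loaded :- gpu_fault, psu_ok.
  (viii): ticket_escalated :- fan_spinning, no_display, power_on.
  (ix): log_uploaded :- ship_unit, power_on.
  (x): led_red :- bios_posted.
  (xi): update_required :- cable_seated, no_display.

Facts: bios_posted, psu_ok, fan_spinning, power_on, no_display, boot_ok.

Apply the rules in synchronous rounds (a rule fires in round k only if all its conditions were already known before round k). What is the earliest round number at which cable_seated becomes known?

4

[1] (iv) [ship_unit :- boot_ok.]; (viii) [ticket_escalated :- fan_spinning, no_display, power_on.]; (x) [led_red :- bios_posted.]. ⇒ new: ship_unit, ticket_escalated, led_red.
[2] (ix) [log_uploaded :- ship_unit, power_on.]. ⇒ new: log_uploaded.
[3] (ii) [driver_loaded :- log_uploaded, led_red, no_display.]. ⇒ new: driver_loaded.
[4] (v) [cable_seated :- driver_loaded, ticket_escalated.]. ⇒ new: cable_seated.
cable_seated first appears in round 4.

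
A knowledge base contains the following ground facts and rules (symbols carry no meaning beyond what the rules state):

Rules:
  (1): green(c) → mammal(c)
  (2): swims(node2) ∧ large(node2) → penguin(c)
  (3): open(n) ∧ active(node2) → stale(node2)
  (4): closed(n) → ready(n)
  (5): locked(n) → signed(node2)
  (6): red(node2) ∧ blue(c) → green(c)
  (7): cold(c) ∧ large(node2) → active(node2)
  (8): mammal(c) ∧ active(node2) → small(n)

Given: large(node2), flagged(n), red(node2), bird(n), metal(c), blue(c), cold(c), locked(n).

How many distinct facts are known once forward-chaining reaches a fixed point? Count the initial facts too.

Round 1 — (5), (6), (7), derive signed(node2), green(c), active(node2).
Round 2 — (1), derive mammal(c).
Round 3 — (8), derive small(n).
Closure: {active(node2), bird(n), blue(c), cold(c), flagged(n), green(c), large(node2), locked(n), mammal(c), metal(c), red(node2), signed(node2), small(n)} — 13 facts.

13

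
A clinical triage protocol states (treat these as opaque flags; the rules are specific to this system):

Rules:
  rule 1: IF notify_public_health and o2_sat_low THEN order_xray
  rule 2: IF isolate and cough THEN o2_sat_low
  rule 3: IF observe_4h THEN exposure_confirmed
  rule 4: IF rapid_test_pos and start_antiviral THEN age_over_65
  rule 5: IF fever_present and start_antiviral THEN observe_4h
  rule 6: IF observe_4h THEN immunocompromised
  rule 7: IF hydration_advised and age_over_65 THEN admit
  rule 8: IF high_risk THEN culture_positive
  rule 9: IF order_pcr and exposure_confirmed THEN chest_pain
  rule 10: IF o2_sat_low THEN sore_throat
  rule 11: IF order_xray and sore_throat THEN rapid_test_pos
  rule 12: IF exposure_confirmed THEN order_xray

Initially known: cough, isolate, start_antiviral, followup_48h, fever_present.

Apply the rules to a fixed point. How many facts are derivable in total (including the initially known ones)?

Round 1: rule 2 [IF isolate and cough THEN o2_sat_low]; rule 5 [IF fever_present and start_antiviral THEN observe_4h]. Adds o2_sat_low, observe_4h.
Round 2: rule 3 [IF observe_4h THEN exposure_confirmed]; rule 6 [IF observe_4h THEN immunocompromised]; rule 10 [IF o2_sat_low THEN sore_throat]. Adds exposure_confirmed, immunocompromised, sore_throat.
Round 3: rule 12 [IF exposure_confirmed THEN order_xray]. Adds order_xray.
Round 4: rule 11 [IF order_xray and sore_throat THEN rapid_test_pos]. Adds rapid_test_pos.
Round 5: rule 4 [IF rapid_test_pos and start_antiviral THEN age_over_65]. Adds age_over_65.
Closure: {age_over_65, cough, exposure_confirmed, fever_present, followup_48h, immunocompromised, isolate, o2_sat_low, observe_4h, order_xray, rapid_test_pos, sore_throat, start_antiviral} — 13 facts.

13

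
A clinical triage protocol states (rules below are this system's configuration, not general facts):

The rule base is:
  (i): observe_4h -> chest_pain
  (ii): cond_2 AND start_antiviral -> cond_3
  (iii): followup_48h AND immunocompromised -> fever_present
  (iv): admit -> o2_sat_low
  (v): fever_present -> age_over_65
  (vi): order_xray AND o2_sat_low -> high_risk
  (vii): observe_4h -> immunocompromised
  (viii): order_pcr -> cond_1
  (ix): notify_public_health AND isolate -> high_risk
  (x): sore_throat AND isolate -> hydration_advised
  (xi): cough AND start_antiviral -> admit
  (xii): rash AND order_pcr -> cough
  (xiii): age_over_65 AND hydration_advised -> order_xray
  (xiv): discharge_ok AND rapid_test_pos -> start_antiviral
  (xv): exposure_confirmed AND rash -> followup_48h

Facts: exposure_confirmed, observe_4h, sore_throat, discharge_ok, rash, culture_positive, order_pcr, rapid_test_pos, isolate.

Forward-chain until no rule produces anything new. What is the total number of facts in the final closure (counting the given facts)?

22

Round 1 fires (i), (vii), (viii), (x), (xii), (xiv), (xv), giving chest_pain, immunocompromised, cond_1, hydration_advised, cough, start_antiviral, followup_48h.
Round 2 fires (iii), (xi), giving fever_present, admit.
Round 3 fires (iv), (v), giving o2_sat_low, age_over_65.
Round 4 fires (xiii), giving order_xray.
Round 5 fires (vi), giving high_risk.
Closure: {admit, age_over_65, chest_pain, cond_1, cough, culture_positive, discharge_ok, exposure_confirmed, fever_present, followup_48h, high_risk, hydration_advised, immunocompromised, isolate, o2_sat_low, observe_4h, order_pcr, order_xray, rapid_test_pos, rash, sore_throat, start_antiviral} — 22 facts.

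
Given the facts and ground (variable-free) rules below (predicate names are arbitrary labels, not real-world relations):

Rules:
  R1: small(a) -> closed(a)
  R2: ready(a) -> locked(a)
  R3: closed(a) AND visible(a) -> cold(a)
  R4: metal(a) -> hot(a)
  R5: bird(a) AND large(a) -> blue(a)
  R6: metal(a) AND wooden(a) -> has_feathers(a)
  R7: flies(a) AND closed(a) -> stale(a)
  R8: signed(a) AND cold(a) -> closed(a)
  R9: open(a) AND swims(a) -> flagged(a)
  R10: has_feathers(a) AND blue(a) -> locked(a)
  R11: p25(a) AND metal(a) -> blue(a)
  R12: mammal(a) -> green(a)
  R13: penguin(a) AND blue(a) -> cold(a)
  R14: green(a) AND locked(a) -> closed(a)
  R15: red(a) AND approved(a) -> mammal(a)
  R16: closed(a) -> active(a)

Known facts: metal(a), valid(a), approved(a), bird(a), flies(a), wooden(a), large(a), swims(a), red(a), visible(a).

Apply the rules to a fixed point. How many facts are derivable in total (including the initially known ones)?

20

Round 1 — R4, R5, R6, R15, derive hot(a), blue(a), has_feathers(a), mammal(a).
Round 2 — R10, R12, derive locked(a), green(a).
Round 3 — R14, derive closed(a).
Round 4 — R3, R7, R16, derive cold(a), stale(a), active(a).
Closure: {active(a), approved(a), bird(a), blue(a), closed(a), cold(a), flies(a), green(a), has_feathers(a), hot(a), large(a), locked(a), mammal(a), metal(a), red(a), stale(a), swims(a), valid(a), visible(a), wooden(a)} — 20 facts.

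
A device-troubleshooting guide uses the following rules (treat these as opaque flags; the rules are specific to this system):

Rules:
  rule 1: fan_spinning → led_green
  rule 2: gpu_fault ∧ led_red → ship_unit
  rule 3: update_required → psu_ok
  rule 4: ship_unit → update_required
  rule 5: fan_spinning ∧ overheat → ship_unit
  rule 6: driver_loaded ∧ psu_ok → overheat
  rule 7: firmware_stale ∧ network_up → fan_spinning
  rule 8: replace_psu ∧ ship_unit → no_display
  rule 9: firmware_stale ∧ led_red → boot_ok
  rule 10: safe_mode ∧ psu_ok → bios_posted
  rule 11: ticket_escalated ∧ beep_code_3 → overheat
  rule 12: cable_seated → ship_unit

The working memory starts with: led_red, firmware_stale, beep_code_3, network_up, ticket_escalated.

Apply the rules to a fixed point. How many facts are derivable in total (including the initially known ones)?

12

Round 1: rule 7 [firmware_stale ∧ network_up → fan_spinning]; rule 9 [firmware_stale ∧ led_red → boot_ok]; rule 11 [ticket_escalated ∧ beep_code_3 → overheat]. New: fan_spinning, boot_ok, overheat.
Round 2: rule 1 [fan_spinning → led_green]; rule 5 [fan_spinning ∧ overheat → ship_unit]. New: led_green, ship_unit.
Round 3: rule 4 [ship_unit → update_required]. New: update_required.
Round 4: rule 3 [update_required → psu_ok]. New: psu_ok.
Closure: {beep_code_3, boot_ok, fan_spinning, firmware_stale, led_green, led_red, network_up, overheat, psu_ok, ship_unit, ticket_escalated, update_required} — 12 facts.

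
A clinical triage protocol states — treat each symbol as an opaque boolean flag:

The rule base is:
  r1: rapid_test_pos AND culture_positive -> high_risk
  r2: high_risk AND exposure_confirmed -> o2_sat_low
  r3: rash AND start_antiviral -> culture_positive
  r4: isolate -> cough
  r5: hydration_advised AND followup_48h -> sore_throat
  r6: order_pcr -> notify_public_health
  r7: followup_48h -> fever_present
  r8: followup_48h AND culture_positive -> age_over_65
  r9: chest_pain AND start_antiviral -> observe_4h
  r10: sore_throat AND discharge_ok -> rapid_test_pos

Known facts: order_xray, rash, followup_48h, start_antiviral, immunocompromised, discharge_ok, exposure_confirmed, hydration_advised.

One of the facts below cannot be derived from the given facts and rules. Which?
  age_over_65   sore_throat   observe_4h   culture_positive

Round 1 fires r3, r5, r7, giving culture_positive, sore_throat, fever_present.
Round 2 fires r8, r10, giving age_over_65, rapid_test_pos.
Round 3 fires r1, giving high_risk.
Round 4 fires r2, giving o2_sat_low.
Derived: age_over_65 (round 2), culture_positive (round 1), sore_throat (round 1). observe_4h never appears in any round.

observe_4h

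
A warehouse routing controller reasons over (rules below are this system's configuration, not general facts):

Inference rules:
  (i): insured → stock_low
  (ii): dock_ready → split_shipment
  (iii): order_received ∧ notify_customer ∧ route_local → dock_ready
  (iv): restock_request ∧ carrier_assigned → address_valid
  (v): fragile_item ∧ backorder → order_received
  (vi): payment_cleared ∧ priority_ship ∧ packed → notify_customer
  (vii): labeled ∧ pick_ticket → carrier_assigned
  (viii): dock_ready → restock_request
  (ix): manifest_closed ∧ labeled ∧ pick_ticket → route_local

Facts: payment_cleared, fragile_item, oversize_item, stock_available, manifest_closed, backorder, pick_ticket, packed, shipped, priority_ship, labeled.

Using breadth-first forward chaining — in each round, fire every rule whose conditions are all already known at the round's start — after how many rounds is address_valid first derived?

4

Round 1 fires (v), (vi), (vii), (ix), giving order_received, notify_customer, carrier_assigned, route_local.
Round 2 fires (iii), giving dock_ready.
Round 3 fires (ii), (viii), giving split_shipment, restock_request.
Round 4 fires (iv), giving address_valid.
address_valid first appears in round 4.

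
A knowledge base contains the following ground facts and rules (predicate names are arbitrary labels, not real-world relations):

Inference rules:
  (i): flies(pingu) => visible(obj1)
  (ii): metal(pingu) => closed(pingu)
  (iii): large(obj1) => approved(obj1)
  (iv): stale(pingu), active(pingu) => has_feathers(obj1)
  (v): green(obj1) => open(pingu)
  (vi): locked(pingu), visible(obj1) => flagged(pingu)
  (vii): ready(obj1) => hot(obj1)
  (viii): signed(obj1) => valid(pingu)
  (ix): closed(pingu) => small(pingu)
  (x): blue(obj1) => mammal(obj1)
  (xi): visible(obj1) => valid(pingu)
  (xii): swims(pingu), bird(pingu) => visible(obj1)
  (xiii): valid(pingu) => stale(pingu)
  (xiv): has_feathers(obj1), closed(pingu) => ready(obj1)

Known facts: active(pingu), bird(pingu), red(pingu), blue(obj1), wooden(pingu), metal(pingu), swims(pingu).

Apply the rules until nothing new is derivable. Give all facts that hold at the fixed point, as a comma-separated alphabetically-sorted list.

active(pingu), bird(pingu), blue(obj1), closed(pingu), has_feathers(obj1), hot(obj1), mammal(obj1), metal(pingu), ready(obj1), red(pingu), small(pingu), stale(pingu), swims(pingu), valid(pingu), visible(obj1), wooden(pingu)

Round 1: (ii) [metal(pingu) => closed(pingu)]; (x) [blue(obj1) => mammal(obj1)]; (xii) [swims(pingu), bird(pingu) => visible(obj1)]. New: closed(pingu), mammal(obj1), visible(obj1).
Round 2: (ix) [closed(pingu) => small(pingu)]; (xi) [visible(obj1) => valid(pingu)]. New: small(pingu), valid(pingu).
Round 3: (xiii) [valid(pingu) => stale(pingu)]. New: stale(pingu).
Round 4: (iv) [stale(pingu), active(pingu) => has_feathers(obj1)]. New: has_feathers(obj1).
Round 5: (xiv) [has_feathers(obj1), closed(pingu) => ready(obj1)]. New: ready(obj1).
Round 6: (vii) [ready(obj1) => hot(obj1)]. New: hot(obj1).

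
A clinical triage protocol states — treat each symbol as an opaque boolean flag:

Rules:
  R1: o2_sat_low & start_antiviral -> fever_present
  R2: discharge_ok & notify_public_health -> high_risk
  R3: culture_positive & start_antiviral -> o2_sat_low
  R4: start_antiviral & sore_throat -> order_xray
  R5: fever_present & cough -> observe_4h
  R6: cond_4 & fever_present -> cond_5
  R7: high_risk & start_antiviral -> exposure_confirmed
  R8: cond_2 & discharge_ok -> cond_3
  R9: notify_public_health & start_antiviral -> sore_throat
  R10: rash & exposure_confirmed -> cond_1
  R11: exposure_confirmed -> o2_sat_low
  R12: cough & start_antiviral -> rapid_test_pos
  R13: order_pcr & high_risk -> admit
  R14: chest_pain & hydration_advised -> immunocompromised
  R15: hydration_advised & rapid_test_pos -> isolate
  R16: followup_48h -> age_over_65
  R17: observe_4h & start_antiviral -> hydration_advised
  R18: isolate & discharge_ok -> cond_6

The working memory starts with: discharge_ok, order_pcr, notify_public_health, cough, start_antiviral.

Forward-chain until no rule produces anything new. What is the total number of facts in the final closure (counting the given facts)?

Round 1 fires R2, R9, R12, giving high_risk, sore_throat, rapid_test_pos.
Round 2 fires R4, R7, R13, giving order_xray, exposure_confirmed, admit.
Round 3 fires R11, giving o2_sat_low.
Round 4 fires R1, giving fever_present.
Round 5 fires R5, giving observe_4h.
Round 6 fires R17, giving hydration_advised.
Round 7 fires R15, giving isolate.
Round 8 fires R18, giving cond_6.
Closure: {admit, cond_6, cough, discharge_ok, exposure_confirmed, fever_present, high_risk, hydration_advised, isolate, notify_public_health, o2_sat_low, observe_4h, order_pcr, order_xray, rapid_test_pos, sore_throat, start_antiviral} — 17 facts.

17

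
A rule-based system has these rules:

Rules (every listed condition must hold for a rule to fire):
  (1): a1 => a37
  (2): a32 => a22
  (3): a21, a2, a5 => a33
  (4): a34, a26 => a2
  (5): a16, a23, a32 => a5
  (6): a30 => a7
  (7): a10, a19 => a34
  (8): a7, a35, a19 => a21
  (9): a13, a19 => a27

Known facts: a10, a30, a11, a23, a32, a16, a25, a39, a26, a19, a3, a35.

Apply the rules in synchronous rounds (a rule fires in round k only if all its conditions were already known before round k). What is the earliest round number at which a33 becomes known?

3

Round 1 fires (2), (5), (6), (7), giving a22, a5, a7, a34.
Round 2 fires (4), (8), giving a2, a21.
Round 3 fires (3), giving a33.
a33 first appears in round 3.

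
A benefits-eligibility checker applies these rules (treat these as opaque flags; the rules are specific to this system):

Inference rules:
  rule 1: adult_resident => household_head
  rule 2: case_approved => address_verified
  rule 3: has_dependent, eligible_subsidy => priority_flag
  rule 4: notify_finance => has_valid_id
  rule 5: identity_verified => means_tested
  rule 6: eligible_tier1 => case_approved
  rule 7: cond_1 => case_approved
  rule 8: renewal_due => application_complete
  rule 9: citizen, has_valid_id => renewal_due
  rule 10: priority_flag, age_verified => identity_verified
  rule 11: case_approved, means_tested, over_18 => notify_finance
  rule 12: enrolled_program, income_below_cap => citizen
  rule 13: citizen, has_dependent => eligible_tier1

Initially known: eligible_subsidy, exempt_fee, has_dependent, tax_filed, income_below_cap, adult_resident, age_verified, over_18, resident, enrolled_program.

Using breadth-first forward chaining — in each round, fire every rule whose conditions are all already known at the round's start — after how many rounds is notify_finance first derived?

4

Round 1 — rule 1, rule 3, rule 12, derive household_head, priority_flag, citizen.
Round 2 — rule 10, rule 13, derive identity_verified, eligible_tier1.
Round 3 — rule 5, rule 6, derive means_tested, case_approved.
Round 4 — rule 2, rule 11, derive address_verified, notify_finance.
notify_finance first appears in round 4.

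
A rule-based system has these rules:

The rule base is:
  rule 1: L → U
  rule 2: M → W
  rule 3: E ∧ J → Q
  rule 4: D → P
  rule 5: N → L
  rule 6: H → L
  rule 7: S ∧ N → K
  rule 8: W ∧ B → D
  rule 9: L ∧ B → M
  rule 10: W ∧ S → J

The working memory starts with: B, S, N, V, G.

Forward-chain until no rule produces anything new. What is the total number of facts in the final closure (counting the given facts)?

Round 1: rule 5 [N → L]; rule 7 [S ∧ N → K]. New: L, K.
Round 2: rule 1 [L → U]; rule 9 [L ∧ B → M]. New: U, M.
Round 3: rule 2 [M → W]. New: W.
Round 4: rule 8 [W ∧ B → D]; rule 10 [W ∧ S → J]. New: D, J.
Round 5: rule 4 [D → P]. New: P.
Closure: {B, D, G, J, K, L, M, N, P, S, U, V, W} — 13 facts.

13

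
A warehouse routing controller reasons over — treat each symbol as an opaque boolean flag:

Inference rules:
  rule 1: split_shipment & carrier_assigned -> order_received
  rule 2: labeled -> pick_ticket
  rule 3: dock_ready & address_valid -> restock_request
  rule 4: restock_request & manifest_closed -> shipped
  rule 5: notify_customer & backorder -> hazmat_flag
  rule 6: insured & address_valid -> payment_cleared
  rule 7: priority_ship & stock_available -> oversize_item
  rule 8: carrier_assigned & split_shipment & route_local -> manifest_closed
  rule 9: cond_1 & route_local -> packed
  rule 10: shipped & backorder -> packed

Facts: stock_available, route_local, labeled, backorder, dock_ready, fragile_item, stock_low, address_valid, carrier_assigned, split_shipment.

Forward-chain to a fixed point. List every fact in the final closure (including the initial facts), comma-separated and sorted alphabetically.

Round 1: rule 1 [split_shipment & carrier_assigned -> order_received]; rule 2 [labeled -> pick_ticket]; rule 3 [dock_ready & address_valid -> restock_request]; rule 8 [carrier_assigned & split_shipment & route_local -> manifest_closed]. Adds order_received, pick_ticket, restock_request, manifest_closed.
Round 2: rule 4 [restock_request & manifest_closed -> shipped]. Adds shipped.
Round 3: rule 10 [shipped & backorder -> packed]. Adds packed.

address_valid, backorder, carrier_assigned, dock_ready, fragile_item, labeled, manifest_closed, order_received, packed, pick_ticket, restock_request, route_local, shipped, split_shipment, stock_available, stock_low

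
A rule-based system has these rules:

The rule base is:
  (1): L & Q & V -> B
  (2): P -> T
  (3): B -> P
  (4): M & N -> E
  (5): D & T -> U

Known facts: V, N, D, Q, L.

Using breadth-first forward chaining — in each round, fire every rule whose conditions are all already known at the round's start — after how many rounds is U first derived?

Round 1: (1) [L & Q & V -> B]. New: B.
Round 2: (3) [B -> P]. New: P.
Round 3: (2) [P -> T]. New: T.
Round 4: (5) [D & T -> U]. New: U.
U first appears in round 4.

4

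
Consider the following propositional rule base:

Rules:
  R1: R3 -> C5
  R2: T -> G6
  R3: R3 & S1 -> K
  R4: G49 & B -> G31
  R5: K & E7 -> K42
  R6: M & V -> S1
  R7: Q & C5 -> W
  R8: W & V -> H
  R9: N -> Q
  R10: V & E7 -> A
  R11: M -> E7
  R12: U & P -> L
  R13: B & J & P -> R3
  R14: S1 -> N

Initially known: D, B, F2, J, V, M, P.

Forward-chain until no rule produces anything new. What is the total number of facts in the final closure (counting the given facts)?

18

[1] R6 [M & V -> S1]; R11 [M -> E7]; R13 [B & J & P -> R3]. ⇒ new: S1, E7, R3.
[2] R1 [R3 -> C5]; R3 [R3 & S1 -> K]; R10 [V & E7 -> A]; R14 [S1 -> N]. ⇒ new: C5, K, A, N.
[3] R5 [K & E7 -> K42]; R9 [N -> Q]. ⇒ new: K42, Q.
[4] R7 [Q & C5 -> W]. ⇒ new: W.
[5] R8 [W & V -> H]. ⇒ new: H.
Closure: {A, B, C5, D, E7, F2, H, J, K, K42, M, N, P, Q, R3, S1, V, W} — 18 facts.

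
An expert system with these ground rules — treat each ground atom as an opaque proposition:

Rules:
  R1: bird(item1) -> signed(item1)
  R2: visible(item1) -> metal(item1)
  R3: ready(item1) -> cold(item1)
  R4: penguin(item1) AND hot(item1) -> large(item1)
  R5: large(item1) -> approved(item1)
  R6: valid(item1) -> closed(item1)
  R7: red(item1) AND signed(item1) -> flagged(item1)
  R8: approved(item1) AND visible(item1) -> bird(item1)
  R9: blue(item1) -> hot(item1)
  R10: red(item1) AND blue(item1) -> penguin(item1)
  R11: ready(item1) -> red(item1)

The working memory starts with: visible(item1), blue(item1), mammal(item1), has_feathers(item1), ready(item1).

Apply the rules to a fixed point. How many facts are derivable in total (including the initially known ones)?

[1] R2 [visible(item1) -> metal(item1)]; R3 [ready(item1) -> cold(item1)]; R9 [blue(item1) -> hot(item1)]; R11 [ready(item1) -> red(item1)]. ⇒ new: metal(item1), cold(item1), hot(item1), red(item1).
[2] R10 [red(item1) AND blue(item1) -> penguin(item1)]. ⇒ new: penguin(item1).
[3] R4 [penguin(item1) AND hot(item1) -> large(item1)]. ⇒ new: large(item1).
[4] R5 [large(item1) -> approved(item1)]. ⇒ new: approved(item1).
[5] R8 [approved(item1) AND visible(item1) -> bird(item1)]. ⇒ new: bird(item1).
[6] R1 [bird(item1) -> signed(item1)]. ⇒ new: signed(item1).
[7] R7 [red(item1) AND signed(item1) -> flagged(item1)]. ⇒ new: flagged(item1).
Closure: {approved(item1), bird(item1), blue(item1), cold(item1), flagged(item1), has_feathers(item1), hot(item1), large(item1), mammal(item1), metal(item1), penguin(item1), ready(item1), red(item1), signed(item1), visible(item1)} — 15 facts.

15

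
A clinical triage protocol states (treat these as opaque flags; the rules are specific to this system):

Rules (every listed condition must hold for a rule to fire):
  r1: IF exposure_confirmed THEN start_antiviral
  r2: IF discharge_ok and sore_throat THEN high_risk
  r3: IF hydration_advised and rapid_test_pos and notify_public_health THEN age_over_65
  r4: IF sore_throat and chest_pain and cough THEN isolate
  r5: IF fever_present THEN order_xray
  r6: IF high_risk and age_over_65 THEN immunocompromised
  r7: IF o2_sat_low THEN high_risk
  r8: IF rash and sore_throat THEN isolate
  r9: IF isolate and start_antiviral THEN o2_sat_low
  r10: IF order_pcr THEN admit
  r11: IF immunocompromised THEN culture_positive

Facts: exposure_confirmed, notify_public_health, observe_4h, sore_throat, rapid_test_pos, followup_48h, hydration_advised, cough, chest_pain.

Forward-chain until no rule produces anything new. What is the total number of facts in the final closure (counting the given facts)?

Round 1: r1 [IF exposure_confirmed THEN start_antiviral]; r3 [IF hydration_advised and rapid_test_pos and notify_public_health THEN age_over_65]; r4 [IF sore_throat and chest_pain and cough THEN isolate]. New: start_antiviral, age_over_65, isolate.
Round 2: r9 [IF isolate and start_antiviral THEN o2_sat_low]. New: o2_sat_low.
Round 3: r7 [IF o2_sat_low THEN high_risk]. New: high_risk.
Round 4: r6 [IF high_risk and age_over_65 THEN immunocompromised]. New: immunocompromised.
Round 5: r11 [IF immunocompromised THEN culture_positive]. New: culture_positive.
Closure: {age_over_65, chest_pain, cough, culture_positive, exposure_confirmed, followup_48h, high_risk, hydration_advised, immunocompromised, isolate, notify_public_health, o2_sat_low, observe_4h, rapid_test_pos, sore_throat, start_antiviral} — 16 facts.

16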